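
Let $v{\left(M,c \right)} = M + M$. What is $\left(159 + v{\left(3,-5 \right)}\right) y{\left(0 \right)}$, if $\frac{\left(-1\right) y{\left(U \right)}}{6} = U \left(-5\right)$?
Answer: $0$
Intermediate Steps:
$v{\left(M,c \right)} = 2 M$
$y{\left(U \right)} = 30 U$ ($y{\left(U \right)} = - 6 U \left(-5\right) = - 6 \left(- 5 U\right) = 30 U$)
$\left(159 + v{\left(3,-5 \right)}\right) y{\left(0 \right)} = \left(159 + 2 \cdot 3\right) 30 \cdot 0 = \left(159 + 6\right) 0 = 165 \cdot 0 = 0$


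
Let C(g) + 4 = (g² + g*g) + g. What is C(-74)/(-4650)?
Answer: -5437/2325 ≈ -2.3385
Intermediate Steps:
C(g) = -4 + g + 2*g² (C(g) = -4 + ((g² + g*g) + g) = -4 + ((g² + g²) + g) = -4 + (2*g² + g) = -4 + (g + 2*g²) = -4 + g + 2*g²)
C(-74)/(-4650) = (-4 - 74 + 2*(-74)²)/(-4650) = (-4 - 74 + 2*5476)*(-1/4650) = (-4 - 74 + 10952)*(-1/4650) = 10874*(-1/4650) = -5437/2325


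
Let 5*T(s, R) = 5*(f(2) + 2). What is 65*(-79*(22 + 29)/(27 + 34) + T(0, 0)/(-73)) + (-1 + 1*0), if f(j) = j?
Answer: -19137918/4453 ≈ -4297.8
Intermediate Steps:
T(s, R) = 4 (T(s, R) = (5*(2 + 2))/5 = (5*4)/5 = (1/5)*20 = 4)
65*(-79*(22 + 29)/(27 + 34) + T(0, 0)/(-73)) + (-1 + 1*0) = 65*(-79*(22 + 29)/(27 + 34) + 4/(-73)) + (-1 + 1*0) = 65*(-79/(61/51) + 4*(-1/73)) + (-1 + 0) = 65*(-79/(61*(1/51)) - 4/73) - 1 = 65*(-79/61/51 - 4/73) - 1 = 65*(-79*51/61 - 4/73) - 1 = 65*(-4029/61 - 4/73) - 1 = 65*(-294361/4453) - 1 = -19133465/4453 - 1 = -19137918/4453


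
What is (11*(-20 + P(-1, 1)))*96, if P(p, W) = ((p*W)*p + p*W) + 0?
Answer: -21120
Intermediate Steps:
P(p, W) = W*p + W*p² (P(p, W) = ((W*p)*p + W*p) + 0 = (W*p² + W*p) + 0 = (W*p + W*p²) + 0 = W*p + W*p²)
(11*(-20 + P(-1, 1)))*96 = (11*(-20 + 1*(-1)*(1 - 1)))*96 = (11*(-20 + 1*(-1)*0))*96 = (11*(-20 + 0))*96 = (11*(-20))*96 = -220*96 = -21120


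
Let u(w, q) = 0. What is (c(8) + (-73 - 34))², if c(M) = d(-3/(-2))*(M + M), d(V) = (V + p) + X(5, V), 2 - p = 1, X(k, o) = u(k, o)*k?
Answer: 4489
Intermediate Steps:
X(k, o) = 0 (X(k, o) = 0*k = 0)
p = 1 (p = 2 - 1*1 = 2 - 1 = 1)
d(V) = 1 + V (d(V) = (V + 1) + 0 = (1 + V) + 0 = 1 + V)
c(M) = 5*M (c(M) = (1 - 3/(-2))*(M + M) = (1 - 3*(-½))*(2*M) = (1 + 3/2)*(2*M) = 5*(2*M)/2 = 5*M)
(c(8) + (-73 - 34))² = (5*8 + (-73 - 34))² = (40 - 107)² = (-67)² = 4489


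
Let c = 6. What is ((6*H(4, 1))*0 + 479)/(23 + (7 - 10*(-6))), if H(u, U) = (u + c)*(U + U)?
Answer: 479/90 ≈ 5.3222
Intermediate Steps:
H(u, U) = 2*U*(6 + u) (H(u, U) = (u + 6)*(U + U) = (6 + u)*(2*U) = 2*U*(6 + u))
((6*H(4, 1))*0 + 479)/(23 + (7 - 10*(-6))) = ((6*(2*1*(6 + 4)))*0 + 479)/(23 + (7 - 10*(-6))) = ((6*(2*1*10))*0 + 479)/(23 + (7 + 60)) = ((6*20)*0 + 479)/(23 + 67) = (120*0 + 479)/90 = (0 + 479)*(1/90) = 479*(1/90) = 479/90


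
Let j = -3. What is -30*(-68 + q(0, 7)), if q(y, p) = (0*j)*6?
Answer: 2040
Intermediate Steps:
q(y, p) = 0 (q(y, p) = (0*(-3))*6 = 0*6 = 0)
-30*(-68 + q(0, 7)) = -30*(-68 + 0) = -30*(-68) = 2040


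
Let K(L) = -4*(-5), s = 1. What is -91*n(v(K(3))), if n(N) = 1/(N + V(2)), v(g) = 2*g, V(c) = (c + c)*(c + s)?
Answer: -7/4 ≈ -1.7500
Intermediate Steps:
V(c) = 2*c*(1 + c) (V(c) = (c + c)*(c + 1) = (2*c)*(1 + c) = 2*c*(1 + c))
K(L) = 20
n(N) = 1/(12 + N) (n(N) = 1/(N + 2*2*(1 + 2)) = 1/(N + 2*2*3) = 1/(N + 12) = 1/(12 + N))
-91*n(v(K(3))) = -91/(12 + 2*20) = -91/(12 + 40) = -91/52 = -91*1/52 = -7/4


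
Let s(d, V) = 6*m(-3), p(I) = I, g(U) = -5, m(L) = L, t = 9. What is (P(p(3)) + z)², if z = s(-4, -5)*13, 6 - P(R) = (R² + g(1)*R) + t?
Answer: 53361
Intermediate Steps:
s(d, V) = -18 (s(d, V) = 6*(-3) = -18)
P(R) = -3 - R² + 5*R (P(R) = 6 - ((R² - 5*R) + 9) = 6 - (9 + R² - 5*R) = 6 + (-9 - R² + 5*R) = -3 - R² + 5*R)
z = -234 (z = -18*13 = -234)
(P(p(3)) + z)² = ((-3 - 1*3² + 5*3) - 234)² = ((-3 - 1*9 + 15) - 234)² = ((-3 - 9 + 15) - 234)² = (3 - 234)² = (-231)² = 53361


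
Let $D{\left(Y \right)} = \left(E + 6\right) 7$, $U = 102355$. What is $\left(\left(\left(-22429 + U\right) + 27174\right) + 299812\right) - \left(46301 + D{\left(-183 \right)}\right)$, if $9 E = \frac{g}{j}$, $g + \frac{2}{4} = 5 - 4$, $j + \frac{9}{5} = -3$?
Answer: $\frac{155765843}{432} \approx 3.6057 \cdot 10^{5}$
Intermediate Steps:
$j = - \frac{24}{5}$ ($j = - \frac{9}{5} - 3 = - \frac{24}{5} \approx -4.8$)
$g = \frac{1}{2}$ ($g = - \frac{1}{2} + \left(5 - 4\right) = - \frac{1}{2} + 1 = \frac{1}{2} \approx 0.5$)
$E = - \frac{5}{432}$ ($E = \frac{\frac{1}{2} \frac{1}{- \frac{24}{5}}}{9} = \frac{\frac{1}{2} \left(- \frac{5}{24}\right)}{9} = \frac{1}{9} \left(- \frac{5}{48}\right) = - \frac{5}{432} \approx -0.011574$)
$D{\left(Y \right)} = \frac{18109}{432}$ ($D{\left(Y \right)} = \left(- \frac{5}{432} + 6\right) 7 = \frac{2587}{432} \cdot 7 = \frac{18109}{432}$)
$\left(\left(\left(-22429 + U\right) + 27174\right) + 299812\right) - \left(46301 + D{\left(-183 \right)}\right) = \left(\left(\left(-22429 + 102355\right) + 27174\right) + 299812\right) - \frac{20020141}{432} = \left(\left(79926 + 27174\right) + 299812\right) - \frac{20020141}{432} = \left(107100 + 299812\right) - \frac{20020141}{432} = 406912 - \frac{20020141}{432} = \frac{155765843}{432}$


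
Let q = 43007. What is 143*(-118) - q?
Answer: -59881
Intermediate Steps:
143*(-118) - q = 143*(-118) - 1*43007 = -16874 - 43007 = -59881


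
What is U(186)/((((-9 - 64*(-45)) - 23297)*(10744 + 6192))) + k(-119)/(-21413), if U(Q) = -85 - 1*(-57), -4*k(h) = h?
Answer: -13126223/9448342477 ≈ -0.0013893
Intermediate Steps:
k(h) = -h/4
U(Q) = -28 (U(Q) = -85 + 57 = -28)
U(186)/((((-9 - 64*(-45)) - 23297)*(10744 + 6192))) + k(-119)/(-21413) = -28*1/((10744 + 6192)*((-9 - 64*(-45)) - 23297)) - ¼*(-119)/(-21413) = -28*1/(16936*((-9 + 2880) - 23297)) + (119/4)*(-1/21413) = -28*1/(16936*(2871 - 23297)) - 17/12236 = -28/((-20426*16936)) - 17/12236 = -28/(-345934736) - 17/12236 = -28*(-1/345934736) - 17/12236 = 1/12354812 - 17/12236 = -13126223/9448342477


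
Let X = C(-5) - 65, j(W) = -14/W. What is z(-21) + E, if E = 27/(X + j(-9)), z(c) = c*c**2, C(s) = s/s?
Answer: -5204925/562 ≈ -9261.4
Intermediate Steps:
C(s) = 1
X = -64 (X = 1 - 65 = -64)
z(c) = c**3
E = -243/562 (E = 27/(-64 - 14/(-9)) = 27/(-64 - 14*(-1/9)) = 27/(-64 + 14/9) = 27/(-562/9) = 27*(-9/562) = -243/562 ≈ -0.43238)
z(-21) + E = (-21)**3 - 243/562 = -9261 - 243/562 = -5204925/562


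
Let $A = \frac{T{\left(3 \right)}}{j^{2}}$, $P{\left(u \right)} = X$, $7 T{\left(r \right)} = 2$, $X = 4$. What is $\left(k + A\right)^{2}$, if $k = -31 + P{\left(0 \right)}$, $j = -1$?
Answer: $\frac{34969}{49} \approx 713.65$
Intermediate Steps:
$T{\left(r \right)} = \frac{2}{7}$ ($T{\left(r \right)} = \frac{1}{7} \cdot 2 = \frac{2}{7}$)
$P{\left(u \right)} = 4$
$k = -27$ ($k = -31 + 4 = -27$)
$A = \frac{2}{7}$ ($A = \frac{2}{7 \left(-1\right)^{2}} = \frac{2}{7 \cdot 1} = \frac{2}{7} \cdot 1 = \frac{2}{7} \approx 0.28571$)
$\left(k + A\right)^{2} = \left(-27 + \frac{2}{7}\right)^{2} = \left(- \frac{187}{7}\right)^{2} = \frac{34969}{49}$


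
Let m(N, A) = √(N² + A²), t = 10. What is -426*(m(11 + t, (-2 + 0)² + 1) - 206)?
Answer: 87756 - 426*√466 ≈ 78560.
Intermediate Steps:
m(N, A) = √(A² + N²)
-426*(m(11 + t, (-2 + 0)² + 1) - 206) = -426*(√(((-2 + 0)² + 1)² + (11 + 10)²) - 206) = -426*(√(((-2)² + 1)² + 21²) - 206) = -426*(√((4 + 1)² + 441) - 206) = -426*(√(5² + 441) - 206) = -426*(√(25 + 441) - 206) = -426*(√466 - 206) = -426*(-206 + √466) = 87756 - 426*√466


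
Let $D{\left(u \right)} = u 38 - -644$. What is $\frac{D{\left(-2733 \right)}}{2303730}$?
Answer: $- \frac{10321}{230373} \approx -0.044801$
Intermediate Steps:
$D{\left(u \right)} = 644 + 38 u$ ($D{\left(u \right)} = 38 u + 644 = 644 + 38 u$)
$\frac{D{\left(-2733 \right)}}{2303730} = \frac{644 + 38 \left(-2733\right)}{2303730} = \left(644 - 103854\right) \frac{1}{2303730} = \left(-103210\right) \frac{1}{2303730} = - \frac{10321}{230373}$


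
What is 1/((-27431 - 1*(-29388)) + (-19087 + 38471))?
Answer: 1/21341 ≈ 4.6858e-5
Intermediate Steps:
1/((-27431 - 1*(-29388)) + (-19087 + 38471)) = 1/((-27431 + 29388) + 19384) = 1/(1957 + 19384) = 1/21341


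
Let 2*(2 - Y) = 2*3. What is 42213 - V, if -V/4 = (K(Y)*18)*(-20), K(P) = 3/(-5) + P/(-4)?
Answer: 42717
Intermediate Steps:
Y = -1 (Y = 2 - 3 = -1)
K(P) = -⅗ - P/4 (K(P) = 3*(-⅕) + P*(-¼) = -⅗ - P/4)
V = -504 (V = -4*(-⅗ - ¼*(-1))*18*(-20) = -4*(-⅗ + ¼)*18*(-20) = -4*(-7/20*18)*(-20) = -(-126)*(-20)/5 = -4*126 = -504)
42213 - V = 42213 - 1*(-504) = 42213 + 504 = 42717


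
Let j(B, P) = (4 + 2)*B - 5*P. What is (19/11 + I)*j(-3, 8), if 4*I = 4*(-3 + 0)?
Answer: 812/11 ≈ 73.818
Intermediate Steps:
j(B, P) = -5*P + 6*B (j(B, P) = 6*B - 5*P = -5*P + 6*B)
I = -3 (I = (4*(-3 + 0))/4 = (4*(-3))/4 = (¼)*(-12) = -3)
(19/11 + I)*j(-3, 8) = (19/11 - 3)*(-5*8 + 6*(-3)) = (19*(1/11) - 3)*(-40 - 18) = (19/11 - 3)*(-58) = -14/11*(-58) = 812/11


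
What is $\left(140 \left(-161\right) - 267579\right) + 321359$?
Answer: $31240$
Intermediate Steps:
$\left(140 \left(-161\right) - 267579\right) + 321359 = \left(-22540 - 267579\right) + 321359 = -290119 + 321359 = 31240$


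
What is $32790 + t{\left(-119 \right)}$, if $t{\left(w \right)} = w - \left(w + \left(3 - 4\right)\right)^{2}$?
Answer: $18271$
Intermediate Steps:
$t{\left(w \right)} = w - \left(-1 + w\right)^{2}$ ($t{\left(w \right)} = w - \left(w + \left(3 - 4\right)\right)^{2} = w - \left(w - 1\right)^{2} = w - \left(-1 + w\right)^{2}$)
$32790 + t{\left(-119 \right)} = 32790 - \left(119 + \left(-1 - 119\right)^{2}\right) = 32790 - 14519 = 18271$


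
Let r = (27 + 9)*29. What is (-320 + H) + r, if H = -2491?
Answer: -1767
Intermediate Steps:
r = 1044 (r = 36*29 = 1044)
(-320 + H) + r = (-320 - 2491) + 1044 = -2811 + 1044 = -1767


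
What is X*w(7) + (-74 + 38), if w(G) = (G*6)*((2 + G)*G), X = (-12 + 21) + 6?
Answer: 39654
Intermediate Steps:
X = 15 (X = 9 + 6 = 15)
w(G) = 6*G²*(2 + G) (w(G) = (6*G)*(G*(2 + G)) = 6*G²*(2 + G))
X*w(7) + (-74 + 38) = 15*(6*7²*(2 + 7)) + (-74 + 38) = 15*(6*49*9) - 36 = 15*2646 - 36 = 39690 - 36 = 39654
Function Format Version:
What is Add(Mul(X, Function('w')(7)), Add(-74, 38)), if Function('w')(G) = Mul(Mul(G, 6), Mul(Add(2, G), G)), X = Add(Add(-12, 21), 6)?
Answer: 39654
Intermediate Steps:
X = 15 (X = Add(9, 6) = 15)
Function('w')(G) = Mul(6, Pow(G, 2), Add(2, G)) (Function('w')(G) = Mul(Mul(6, G), Mul(G, Add(2, G))) = Mul(6, Pow(G, 2), Add(2, G)))
Add(Mul(X, Function('w')(7)), Add(-74, 38)) = Add(Mul(15, Mul(6, Pow(7, 2), Add(2, 7))), Add(-74, 38)) = Add(Mul(15, Mul(6, 49, 9)), -36) = Add(Mul(15, 2646), -36) = Add(39690, -36) = 39654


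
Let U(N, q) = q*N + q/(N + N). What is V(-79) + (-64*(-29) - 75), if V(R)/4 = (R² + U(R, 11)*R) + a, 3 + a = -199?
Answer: 300563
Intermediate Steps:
a = -202 (a = -3 - 199 = -202)
U(N, q) = N*q + q/(2*N) (U(N, q) = N*q + q/((2*N)) = N*q + (1/(2*N))*q = N*q + q/(2*N))
V(R) = -808 + 4*R² + 4*R*(11*R + 11/(2*R)) (V(R) = 4*((R² + (R*11 + (½)*11/R)*R) - 202) = 4*((R² + (11*R + 11/(2*R))*R) - 202) = 4*((R² + R*(11*R + 11/(2*R))) - 202) = 4*(-202 + R² + R*(11*R + 11/(2*R))) = -808 + 4*R² + 4*R*(11*R + 11/(2*R)))
V(-79) + (-64*(-29) - 75) = (-786 + 48*(-79)²) + (-64*(-29) - 75) = (-786 + 48*6241) + (1856 - 75) = (-786 + 299568) + 1781 = 298782 + 1781 = 300563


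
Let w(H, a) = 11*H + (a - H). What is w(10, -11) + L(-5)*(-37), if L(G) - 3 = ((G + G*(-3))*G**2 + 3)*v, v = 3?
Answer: -28105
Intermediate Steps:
L(G) = 12 - 6*G**3 (L(G) = 3 + ((G + G*(-3))*G**2 + 3)*3 = 3 + ((G - 3*G)*G**2 + 3)*3 = 3 + ((-2*G)*G**2 + 3)*3 = 3 + (-2*G**3 + 3)*3 = 3 + (3 - 2*G**3)*3 = 3 + (9 - 6*G**3) = 12 - 6*G**3)
w(H, a) = a + 10*H
w(10, -11) + L(-5)*(-37) = (-11 + 10*10) + (12 - 6*(-5)**3)*(-37) = (-11 + 100) + (12 - 6*(-125))*(-37) = 89 + (12 + 750)*(-37) = 89 + 762*(-37) = 89 - 28194 = -28105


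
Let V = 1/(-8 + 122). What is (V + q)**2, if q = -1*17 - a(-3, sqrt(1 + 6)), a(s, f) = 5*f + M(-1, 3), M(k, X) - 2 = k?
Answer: 6480901/12996 + 10255*sqrt(7)/57 ≈ 974.69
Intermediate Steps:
M(k, X) = 2 + k
V = 1/114 ≈ 0.0087719
a(s, f) = 1 + 5*f (a(s, f) = 5*f + (2 - 1) = 5*f + 1 = 1 + 5*f)
q = -18 - 5*sqrt(7) (q = -1*17 - (1 + 5*sqrt(1 + 6)) = -17 - (1 + 5*sqrt(7)) = -17 + (-1 - 5*sqrt(7)) = -18 - 5*sqrt(7) ≈ -31.229)
(V + q)**2 = (1/114 + (-18 - 5*sqrt(7)))**2 = (-2051/114 - 5*sqrt(7))**2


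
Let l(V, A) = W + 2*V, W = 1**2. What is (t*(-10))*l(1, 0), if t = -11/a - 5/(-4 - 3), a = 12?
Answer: 85/14 ≈ 6.0714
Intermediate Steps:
W = 1
l(V, A) = 1 + 2*V
t = -17/84 (t = -11/12 - 5/(-4 - 3) = -11*1/12 - 5/(-7) = -11/12 - 5*(-1/7) = -11/12 + 5/7 = -17/84 ≈ -0.20238)
(t*(-10))*l(1, 0) = (-17/84*(-10))*(1 + 2*1) = 85*(1 + 2)/42 = (85/42)*3 = 85/14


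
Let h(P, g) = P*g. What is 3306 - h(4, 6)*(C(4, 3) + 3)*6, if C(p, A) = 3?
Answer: 2442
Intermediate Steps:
3306 - h(4, 6)*(C(4, 3) + 3)*6 = 3306 - (4*6)*(3 + 3)*6 = 3306 - 24*6*6 = 3306 - 144*6 = 3306 - 1*864 = 3306 - 864 = 2442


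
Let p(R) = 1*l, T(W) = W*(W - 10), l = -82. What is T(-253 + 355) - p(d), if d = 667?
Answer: 9466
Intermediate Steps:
T(W) = W*(-10 + W)
p(R) = -82 (p(R) = 1*(-82) = -82)
T(-253 + 355) - p(d) = (-253 + 355)*(-10 + (-253 + 355)) - 1*(-82) = 102*(-10 + 102) + 82 = 102*92 + 82 = 9384 + 82 = 9466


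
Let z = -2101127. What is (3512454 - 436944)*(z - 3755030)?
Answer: -18010669415070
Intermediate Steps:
(3512454 - 436944)*(z - 3755030) = (3512454 - 436944)*(-2101127 - 3755030) = 3075510*(-5856157) = -18010669415070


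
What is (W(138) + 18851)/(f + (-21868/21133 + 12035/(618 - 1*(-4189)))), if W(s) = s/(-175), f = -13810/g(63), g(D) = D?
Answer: -430857858960639/4976809327975 ≈ -86.573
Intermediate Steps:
f = -13810/63 ≈ -219.21
W(s) = -s/175 (W(s) = s*(-1/175) = -s/175)
(W(138) + 18851)/(f + (-21868/21133 + 12035/(618 - 1*(-4189)))) = (-1/175*138 + 18851)/(-13810/63 + (-21868/21133 + 12035/(618 - 1*(-4189)))) = (-138/175 + 18851)/(-13810/63 + (-21868*1/21133 + 12035/(618 + 4189))) = 3298787/(175*(-13810/63 + (-3124/3019 + 12035/4807))) = 3298787/(175*(-13810/63 + 21316597/14512333)) = 3298787/(175*(-199072373119/914276979)) = (3298787/175)*(-914276979/199072373119) = -430857858960639/4976809327975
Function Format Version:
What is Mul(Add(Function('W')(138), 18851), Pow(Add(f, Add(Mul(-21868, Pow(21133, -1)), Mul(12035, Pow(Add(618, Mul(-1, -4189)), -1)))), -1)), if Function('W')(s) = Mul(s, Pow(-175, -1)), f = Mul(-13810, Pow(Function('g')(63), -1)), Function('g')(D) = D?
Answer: Rational(-430857858960639, 4976809327975) ≈ -86.573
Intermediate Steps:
f = Rational(-13810, 63) (f = Mul(-13810, Pow(63, -1)) = Mul(-13810, Rational(1, 63)) = Rational(-13810, 63) ≈ -219.21)
Function('W')(s) = Mul(Rational(-1, 175), s) (Function('W')(s) = Mul(s, Rational(-1, 175)) = Mul(Rational(-1, 175), s))
Mul(Add(Function('W')(138), 18851), Pow(Add(f, Add(Mul(-21868, Pow(21133, -1)), Mul(12035, Pow(Add(618, Mul(-1, -4189)), -1)))), -1)) = Mul(Add(Mul(Rational(-1, 175), 138), 18851), Pow(Add(Rational(-13810, 63), Add(Mul(-21868, Pow(21133, -1)), Mul(12035, Pow(Add(618, Mul(-1, -4189)), -1)))), -1)) = Mul(Add(Rational(-138, 175), 18851), Pow(Add(Rational(-13810, 63), Add(Mul(-21868, Rational(1, 21133)), Mul(12035, Pow(Add(618, 4189), -1)))), -1)) = Mul(Rational(3298787, 175), Pow(Add(Rational(-13810, 63), Add(Rational(-3124, 3019), Mul(12035, Pow(4807, -1)))), -1)) = Mul(Rational(3298787, 175), Pow(Add(Rational(-13810, 63), Add(Rational(-3124, 3019), Mul(12035, Rational(1, 4807)))), -1)) = Mul(Rational(3298787, 175), Pow(Add(Rational(-13810, 63), Add(Rational(-3124, 3019), Rational(12035, 4807))), -1)) = Mul(Rational(3298787, 175), Pow(Add(Rational(-13810, 63), Rational(21316597, 14512333)), -1)) = Mul(Rational(3298787, 175), Pow(Rational(-199072373119, 914276979), -1)) = Mul(Rational(3298787, 175), Rational(-914276979, 199072373119)) = Rational(-430857858960639, 4976809327975)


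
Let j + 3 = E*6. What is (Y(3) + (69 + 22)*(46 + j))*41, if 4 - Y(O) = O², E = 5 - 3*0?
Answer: 272158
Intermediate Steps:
E = 5 (E = 5 + 0 = 5)
Y(O) = 4 - O²
j = 27 (j = -3 + 5*6 = -3 + 30 = 27)
(Y(3) + (69 + 22)*(46 + j))*41 = ((4 - 1*3²) + (69 + 22)*(46 + 27))*41 = ((4 - 1*9) + 91*73)*41 = ((4 - 9) + 6643)*41 = (-5 + 6643)*41 = 6638*41 = 272158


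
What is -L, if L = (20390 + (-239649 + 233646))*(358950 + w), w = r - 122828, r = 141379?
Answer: -5431106887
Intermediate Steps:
w = 18551 (w = 141379 - 122828 = 18551)
L = 5431106887 (L = (20390 + (-239649 + 233646))*(358950 + 18551) = (20390 - 6003)*377501 = 14387*377501 = 5431106887)
-L = -1*5431106887 = -5431106887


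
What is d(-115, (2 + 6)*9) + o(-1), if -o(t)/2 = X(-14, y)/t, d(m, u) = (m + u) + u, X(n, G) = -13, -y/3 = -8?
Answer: 3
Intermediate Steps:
y = 24 (y = -3*(-8) = 24)
d(m, u) = m + 2*u
o(t) = 26/t (o(t) = -(-26)/t = 26/t)
d(-115, (2 + 6)*9) + o(-1) = (-115 + 2*((2 + 6)*9)) + 26/(-1) = (-115 + 2*(8*9)) + 26*(-1) = (-115 + 2*72) - 26 = (-115 + 144) - 26 = 29 - 26 = 3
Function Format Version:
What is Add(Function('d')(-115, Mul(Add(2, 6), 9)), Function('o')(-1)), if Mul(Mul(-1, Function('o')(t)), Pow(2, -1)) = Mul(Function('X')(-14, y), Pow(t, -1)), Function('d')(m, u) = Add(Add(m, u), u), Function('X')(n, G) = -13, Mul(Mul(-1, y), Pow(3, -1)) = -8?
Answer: 3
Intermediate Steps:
y = 24 (y = Mul(-3, -8) = 24)
Function('d')(m, u) = Add(m, Mul(2, u))
Function('o')(t) = Mul(26, Pow(t, -1)) (Function('o')(t) = Mul(-2, Mul(-13, Pow(t, -1))) = Mul(26, Pow(t, -1)))
Add(Function('d')(-115, Mul(Add(2, 6), 9)), Function('o')(-1)) = Add(Add(-115, Mul(2, Mul(Add(2, 6), 9))), Mul(26, Pow(-1, -1))) = Add(Add(-115, Mul(2, Mul(8, 9))), Mul(26, -1)) = Add(Add(-115, Mul(2, 72)), -26) = Add(Add(-115, 144), -26) = Add(29, -26) = 3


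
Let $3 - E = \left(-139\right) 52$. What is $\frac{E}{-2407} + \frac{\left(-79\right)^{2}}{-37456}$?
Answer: $- \frac{285866423}{90156592} \approx -3.1708$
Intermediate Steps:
$E = 7231$ ($E = 3 - \left(-139\right) 52 = 3 - -7228 = 3 + 7228 = 7231$)
$\frac{E}{-2407} + \frac{\left(-79\right)^{2}}{-37456} = \frac{7231}{-2407} + \frac{\left(-79\right)^{2}}{-37456} = 7231 \left(- \frac{1}{2407}\right) + 6241 \left(- \frac{1}{37456}\right) = - \frac{7231}{2407} - \frac{6241}{37456} = - \frac{285866423}{90156592}$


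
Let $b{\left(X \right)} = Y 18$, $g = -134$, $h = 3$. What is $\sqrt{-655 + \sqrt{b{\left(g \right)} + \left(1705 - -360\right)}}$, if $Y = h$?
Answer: $\sqrt{-655 + \sqrt{2119}} \approx 24.677 i$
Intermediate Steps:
$Y = 3$
$b{\left(X \right)} = 54$ ($b{\left(X \right)} = 3 \cdot 18 = 54$)
$\sqrt{-655 + \sqrt{b{\left(g \right)} + \left(1705 - -360\right)}} = \sqrt{-655 + \sqrt{54 + \left(1705 - -360\right)}} = \sqrt{-655 + \sqrt{54 + \left(1705 + 360\right)}} = \sqrt{-655 + \sqrt{54 + 2065}} = \sqrt{-655 + \sqrt{2119}}$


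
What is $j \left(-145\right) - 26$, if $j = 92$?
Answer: $-13366$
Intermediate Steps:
$j \left(-145\right) - 26 = 92 \left(-145\right) - 26 = -13340 - 26 = -13366$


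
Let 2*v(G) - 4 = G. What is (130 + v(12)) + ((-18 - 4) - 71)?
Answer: 45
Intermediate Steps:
v(G) = 2 + G/2
(130 + v(12)) + ((-18 - 4) - 71) = (130 + (2 + (½)*12)) + ((-18 - 4) - 71) = (130 + (2 + 6)) + (-22 - 71) = (130 + 8) - 93 = 138 - 93 = 45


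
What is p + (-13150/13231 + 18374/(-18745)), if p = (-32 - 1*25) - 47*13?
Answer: -166163686604/248015095 ≈ -669.97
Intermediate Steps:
p = -668 (p = (-32 - 25) - 611 = -57 - 611 = -668)
p + (-13150/13231 + 18374/(-18745)) = -668 + (-13150/13231 + 18374/(-18745)) = -668 + (-13150*1/13231 + 18374*(-1/18745)) = -668 + (-13150/13231 - 18374/18745) = -668 - 489603144/248015095 = -166163686604/248015095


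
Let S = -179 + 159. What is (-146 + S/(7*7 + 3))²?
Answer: 3621409/169 ≈ 21428.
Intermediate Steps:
S = -20
(-146 + S/(7*7 + 3))² = (-146 - 20/(7*7 + 3))² = (-146 - 20/(49 + 3))² = (-146 - 20/52)² = (-146 - 20*1/52)² = (-146 - 5/13)² = (-1903/13)² = 3621409/169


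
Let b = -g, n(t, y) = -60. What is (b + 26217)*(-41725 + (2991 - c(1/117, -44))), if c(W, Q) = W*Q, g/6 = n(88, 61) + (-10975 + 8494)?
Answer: -20878159238/13 ≈ -1.6060e+9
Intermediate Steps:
g = -15246 (g = 6*(-60 + (-10975 + 8494)) = 6*(-60 - 2481) = 6*(-2541) = -15246)
b = 15246 (b = -1*(-15246) = 15246)
c(W, Q) = Q*W
(b + 26217)*(-41725 + (2991 - c(1/117, -44))) = (15246 + 26217)*(-41725 + (2991 - (-44)/117)) = 41463*(-41725 + (2991 - (-44)/117)) = 41463*(-41725 + (2991 - 1*(-44/117))) = 41463*(-41725 + (2991 + 44/117)) = 41463*(-41725 + 349991/117) = 41463*(-4531834/117) = -20878159238/13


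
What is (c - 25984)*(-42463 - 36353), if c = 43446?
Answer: -1376284992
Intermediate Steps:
(c - 25984)*(-42463 - 36353) = (43446 - 25984)*(-42463 - 36353) = 17462*(-78816) = -1376284992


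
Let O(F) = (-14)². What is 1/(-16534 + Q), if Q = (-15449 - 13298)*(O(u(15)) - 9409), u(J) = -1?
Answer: 1/264829577 ≈ 3.7760e-9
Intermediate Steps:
O(F) = 196
Q = 264846111 (Q = (-15449 - 13298)*(196 - 9409) = -28747*(-9213) = 264846111)
1/(-16534 + Q) = 1/(-16534 + 264846111) = 1/264829577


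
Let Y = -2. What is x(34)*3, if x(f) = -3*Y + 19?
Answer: 75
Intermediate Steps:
x(f) = 25 (x(f) = -3*(-2) + 19 = 6 + 19 = 25)
x(34)*3 = 25*3 = 75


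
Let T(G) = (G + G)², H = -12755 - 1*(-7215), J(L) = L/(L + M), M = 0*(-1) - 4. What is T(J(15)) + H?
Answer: -669440/121 ≈ -5532.6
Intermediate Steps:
M = -4 (M = 0 - 4 = -4)
J(L) = L/(-4 + L) (J(L) = L/(L - 4) = L/(-4 + L))
H = -5540 (H = -12755 + 7215 = -5540)
T(G) = 4*G² (T(G) = (2*G)² = 4*G²)
T(J(15)) + H = 4*(15/(-4 + 15))² - 5540 = 4*(15/11)² - 5540 = 4*(225/121) - 5540 = 900/121 - 5540 = -669440/121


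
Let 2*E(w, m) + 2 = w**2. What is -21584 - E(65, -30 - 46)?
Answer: -47391/2 ≈ -23696.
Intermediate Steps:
E(w, m) = -1 + w**2/2
-21584 - E(65, -30 - 46) = -21584 - (-1 + (1/2)*65**2) = -21584 - (-1 + (1/2)*4225) = -21584 - (-1 + 4225/2) = -21584 - 1*4223/2 = -21584 - 4223/2 = -47391/2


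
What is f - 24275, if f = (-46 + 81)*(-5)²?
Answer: -23400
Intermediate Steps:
f = 875 (f = 35*25 = 875)
f - 24275 = 875 - 24275 = -23400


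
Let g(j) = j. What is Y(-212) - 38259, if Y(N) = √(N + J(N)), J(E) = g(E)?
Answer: -38259 + 2*I*√106 ≈ -38259.0 + 20.591*I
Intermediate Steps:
J(E) = E
Y(N) = √2*√N (Y(N) = √(N + N) = √(2*N) = √2*√N)
Y(-212) - 38259 = √2*√(-212) - 38259 = √2*(2*I*√53) - 38259 = 2*I*√106 - 38259 = -38259 + 2*I*√106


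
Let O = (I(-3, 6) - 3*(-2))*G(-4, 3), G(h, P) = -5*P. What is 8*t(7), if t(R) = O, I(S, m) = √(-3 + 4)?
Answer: -840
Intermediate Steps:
I(S, m) = 1 (I(S, m) = √1 = 1)
O = -105 (O = (1 - 3*(-2))*(-5*3) = (1 + 6)*(-15) = 7*(-15) = -105)
t(R) = -105
8*t(7) = 8*(-105) = -840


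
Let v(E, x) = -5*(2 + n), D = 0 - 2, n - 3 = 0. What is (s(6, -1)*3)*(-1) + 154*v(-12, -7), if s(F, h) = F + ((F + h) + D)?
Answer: -3877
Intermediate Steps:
n = 3 (n = 3 + 0 = 3)
D = -2
v(E, x) = -25 (v(E, x) = -5*(2 + 3) = -5*5 = -25)
s(F, h) = -2 + h + 2*F (s(F, h) = F + ((F + h) - 2) = F + (-2 + F + h) = -2 + h + 2*F)
(s(6, -1)*3)*(-1) + 154*v(-12, -7) = ((-2 - 1 + 2*6)*3)*(-1) + 154*(-25) = ((-2 - 1 + 12)*3)*(-1) - 3850 = (9*3)*(-1) - 3850 = 27*(-1) - 3850 = -27 - 3850 = -3877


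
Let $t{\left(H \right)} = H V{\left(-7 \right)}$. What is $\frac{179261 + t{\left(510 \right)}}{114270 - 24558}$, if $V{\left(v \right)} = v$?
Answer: $\frac{175691}{89712} \approx 1.9584$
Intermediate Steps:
$t{\left(H \right)} = - 7 H$ ($t{\left(H \right)} = H \left(-7\right) = - 7 H$)
$\frac{179261 + t{\left(510 \right)}}{114270 - 24558} = \frac{179261 - 3570}{114270 - 24558} = \frac{179261 - 3570}{114270 + \left(-247536 + 222978\right)} = \frac{175691}{114270 - 24558} = \frac{175691}{89712}$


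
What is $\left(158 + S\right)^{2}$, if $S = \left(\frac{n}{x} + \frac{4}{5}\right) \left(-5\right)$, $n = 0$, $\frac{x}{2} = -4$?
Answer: $23716$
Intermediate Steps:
$x = -8$ ($x = 2 \left(-4\right) = -8$)
$S = -4$ ($S = \left(\frac{0}{-8} + \frac{4}{5}\right) \left(-5\right) = \left(0 \left(- \frac{1}{8}\right) + 4 \cdot \frac{1}{5}\right) \left(-5\right) = \left(0 + \frac{4}{5}\right) \left(-5\right) = \frac{4}{5} \left(-5\right) = -4$)
$\left(158 + S\right)^{2} = \left(158 - 4\right)^{2} = 154^{2} = 23716$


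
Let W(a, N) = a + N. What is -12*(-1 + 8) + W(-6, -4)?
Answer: -94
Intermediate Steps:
W(a, N) = N + a
-12*(-1 + 8) + W(-6, -4) = -12*(-1 + 8) + (-4 - 6) = -12*7 - 10 = -84 - 10 = -94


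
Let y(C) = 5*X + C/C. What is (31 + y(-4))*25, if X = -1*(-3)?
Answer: 1175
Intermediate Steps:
X = 3
y(C) = 16 (y(C) = 5*3 + C/C = 15 + 1 = 16)
(31 + y(-4))*25 = (31 + 16)*25 = 47*25 = 1175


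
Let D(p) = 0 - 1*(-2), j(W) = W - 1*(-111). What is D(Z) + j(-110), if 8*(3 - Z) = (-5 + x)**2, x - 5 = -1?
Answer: 3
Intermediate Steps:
x = 4 (x = 5 - 1 = 4)
j(W) = 111 + W (j(W) = W + 111 = 111 + W)
Z = 23/8 (Z = 3 - (-5 + 4)**2/8 = 3 - 1/8*(-1)**2 = 3 - 1/8*1 = 3 - 1/8 = 23/8 ≈ 2.8750)
D(p) = 2 (D(p) = 0 + 2 = 2)
D(Z) + j(-110) = 2 + (111 - 110) = 2 + 1 = 3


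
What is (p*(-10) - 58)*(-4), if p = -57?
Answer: -2048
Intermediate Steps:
(p*(-10) - 58)*(-4) = (-57*(-10) - 58)*(-4) = (570 - 58)*(-4) = 512*(-4) = -2048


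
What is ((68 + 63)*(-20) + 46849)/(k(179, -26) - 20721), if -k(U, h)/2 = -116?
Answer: -44229/20489 ≈ -2.1587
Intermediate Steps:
k(U, h) = 232 (k(U, h) = -2*(-116) = 232)
((68 + 63)*(-20) + 46849)/(k(179, -26) - 20721) = ((68 + 63)*(-20) + 46849)/(232 - 20721) = (131*(-20) + 46849)/(-20489) = (-2620 + 46849)*(-1/20489) = 44229*(-1/20489) = -44229/20489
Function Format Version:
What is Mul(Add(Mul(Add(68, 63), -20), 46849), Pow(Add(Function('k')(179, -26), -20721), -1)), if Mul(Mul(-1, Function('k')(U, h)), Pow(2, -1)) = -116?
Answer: Rational(-44229, 20489) ≈ -2.1587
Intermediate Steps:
Function('k')(U, h) = 232 (Function('k')(U, h) = Mul(-2, -116) = 232)
Mul(Add(Mul(Add(68, 63), -20), 46849), Pow(Add(Function('k')(179, -26), -20721), -1)) = Mul(Add(Mul(Add(68, 63), -20), 46849), Pow(Add(232, -20721), -1)) = Mul(Add(Mul(131, -20), 46849), Pow(-20489, -1)) = Mul(Add(-2620, 46849), Rational(-1, 20489)) = Mul(44229, Rational(-1, 20489)) = Rational(-44229, 20489)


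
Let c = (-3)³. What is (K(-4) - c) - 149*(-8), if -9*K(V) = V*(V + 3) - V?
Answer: 10963/9 ≈ 1218.1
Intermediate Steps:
c = -27
K(V) = V/9 - V*(3 + V)/9 (K(V) = -(V*(V + 3) - V)/9 = -(V*(3 + V) - V)/9 = -(-V + V*(3 + V))/9 = V/9 - V*(3 + V)/9)
(K(-4) - c) - 149*(-8) = (-⅑*(-4)*(2 - 4) - 1*(-27)) - 149*(-8) = (-⅑*(-4)*(-2) + 27) + 1192 = (-8/9 + 27) + 1192 = 235/9 + 1192 = 10963/9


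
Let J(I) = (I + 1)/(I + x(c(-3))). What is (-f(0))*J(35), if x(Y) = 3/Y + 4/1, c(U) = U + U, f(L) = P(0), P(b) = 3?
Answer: -216/77 ≈ -2.8052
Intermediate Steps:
f(L) = 3
c(U) = 2*U
x(Y) = 4 + 3/Y (x(Y) = 3/Y + 4*1 = 3/Y + 4 = 4 + 3/Y)
J(I) = (1 + I)/(7/2 + I) (J(I) = (I + 1)/(I + (4 + 3/((2*(-3))))) = (1 + I)/(I + (4 + 3/(-6))) = (1 + I)/(I + (4 + 3*(-⅙))) = (1 + I)/(I + (4 - ½)) = (1 + I)/(I + 7/2) = (1 + I)/(7/2 + I))
(-f(0))*J(35) = (-1*3)*(2*(1 + 35)/(7 + 2*35)) = -6*36/(7 + 70) = -6*36/77 = -3*72/77 = -216/77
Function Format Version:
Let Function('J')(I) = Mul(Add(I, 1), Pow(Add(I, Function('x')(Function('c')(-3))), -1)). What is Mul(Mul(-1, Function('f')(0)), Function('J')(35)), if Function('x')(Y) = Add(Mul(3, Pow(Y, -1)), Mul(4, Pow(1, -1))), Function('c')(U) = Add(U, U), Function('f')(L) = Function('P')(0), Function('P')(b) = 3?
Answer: Rational(-216, 77) ≈ -2.8052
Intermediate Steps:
Function('f')(L) = 3
Function('c')(U) = Mul(2, U)
Function('x')(Y) = Add(4, Mul(3, Pow(Y, -1))) (Function('x')(Y) = Add(Mul(3, Pow(Y, -1)), Mul(4, 1)) = Add(Mul(3, Pow(Y, -1)), 4) = Add(4, Mul(3, Pow(Y, -1))))
Function('J')(I) = Mul(Pow(Add(Rational(7, 2), I), -1), Add(1, I)) (Function('J')(I) = Mul(Add(I, 1), Pow(Add(I, Add(4, Mul(3, Pow(Mul(2, -3), -1)))), -1)) = Mul(Add(1, I), Pow(Add(I, Add(4, Mul(3, Pow(-6, -1)))), -1)) = Mul(Add(1, I), Pow(Add(I, Add(4, Mul(3, Rational(-1, 6)))), -1)) = Mul(Add(1, I), Pow(Add(I, Add(4, Rational(-1, 2))), -1)) = Mul(Add(1, I), Pow(Add(I, Rational(7, 2)), -1)) = Mul(Add(1, I), Pow(Add(Rational(7, 2), I), -1)) = Mul(Pow(Add(Rational(7, 2), I), -1), Add(1, I)))
Mul(Mul(-1, Function('f')(0)), Function('J')(35)) = Mul(Mul(-1, 3), Mul(2, Pow(Add(7, Mul(2, 35)), -1), Add(1, 35))) = Mul(-3, Mul(2, Pow(Add(7, 70), -1), 36)) = Mul(-3, Mul(2, Pow(77, -1), 36)) = Mul(-3, Mul(2, Rational(1, 77), 36)) = Mul(-3, Rational(72, 77)) = Rational(-216, 77)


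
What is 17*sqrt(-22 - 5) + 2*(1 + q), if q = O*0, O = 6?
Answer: 2 + 51*I*sqrt(3) ≈ 2.0 + 88.335*I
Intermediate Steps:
q = 0 (q = 6*0 = 0)
17*sqrt(-22 - 5) + 2*(1 + q) = 17*sqrt(-22 - 5) + 2*(1 + 0) = 17*sqrt(-27) + 2*1 = 17*(3*I*sqrt(3)) + 2 = 51*I*sqrt(3) + 2 = 2 + 51*I*sqrt(3)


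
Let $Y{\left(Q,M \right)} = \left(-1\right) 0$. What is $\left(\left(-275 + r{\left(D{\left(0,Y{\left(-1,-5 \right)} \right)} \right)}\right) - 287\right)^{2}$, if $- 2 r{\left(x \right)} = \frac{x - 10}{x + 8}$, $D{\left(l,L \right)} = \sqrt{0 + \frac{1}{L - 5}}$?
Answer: $\frac{405 \left(- 992879 i + 49900 \sqrt{5}\right)}{4 \left(- 319 i + 16 \sqrt{5}\right)} \approx 3.1515 \cdot 10^{5} + 70.39 i$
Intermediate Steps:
$Y{\left(Q,M \right)} = 0$
$D{\left(l,L \right)} = \sqrt{\frac{1}{-5 + L}}$ ($D{\left(l,L \right)} = \sqrt{0 + \frac{1}{-5 + L}} = \sqrt{\frac{1}{-5 + L}}$)
$r{\left(x \right)} = - \frac{-10 + x}{2 \left(8 + x\right)}$ ($r{\left(x \right)} = - \frac{\left(x - 10\right) \frac{1}{x + 8}}{2} = - \frac{\left(-10 + x\right) \frac{1}{8 + x}}{2} = - \frac{\frac{1}{8 + x} \left(-10 + x\right)}{2} = - \frac{-10 + x}{2 \left(8 + x\right)}$)
$\left(\left(-275 + r{\left(D{\left(0,Y{\left(-1,-5 \right)} \right)} \right)}\right) - 287\right)^{2} = \left(\left(-275 + \frac{10 - \sqrt{\frac{1}{-5 + 0}}}{2 \left(8 + \sqrt{\frac{1}{-5 + 0}}\right)}\right) - 287\right)^{2} = \left(\left(-275 + \frac{10 - \sqrt{\frac{1}{-5}}}{2 \left(8 + \sqrt{\frac{1}{-5}}\right)}\right) - 287\right)^{2} = \left(\left(-275 + \frac{10 - \sqrt{- \frac{1}{5}}}{2 \left(8 + \sqrt{- \frac{1}{5}}\right)}\right) - 287\right)^{2} = \left(\left(-275 + \frac{10 - \frac{i \sqrt{5}}{5}}{2 \left(8 + \frac{i \sqrt{5}}{5}\right)}\right) - 287\right)^{2} = \left(-562 + \frac{10 - \frac{i \sqrt{5}}{5}}{2 \left(8 + \frac{i \sqrt{5}}{5}\right)}\right)^{2}$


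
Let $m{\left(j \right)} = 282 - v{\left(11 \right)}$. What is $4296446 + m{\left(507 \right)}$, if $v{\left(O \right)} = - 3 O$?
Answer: $4296761$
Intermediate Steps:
$m{\left(j \right)} = 315$ ($m{\left(j \right)} = 282 - \left(-3\right) 11 = 282 - -33 = 282 + 33 = 315$)
$4296446 + m{\left(507 \right)} = 4296446 + 315 = 4296761$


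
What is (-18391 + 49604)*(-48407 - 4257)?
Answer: -1643801432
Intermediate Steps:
(-18391 + 49604)*(-48407 - 4257) = 31213*(-52664) = -1643801432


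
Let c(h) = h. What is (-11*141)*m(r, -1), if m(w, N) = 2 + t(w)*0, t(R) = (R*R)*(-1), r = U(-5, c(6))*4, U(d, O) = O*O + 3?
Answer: -3102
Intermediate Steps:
U(d, O) = 3 + O² (U(d, O) = O² + 3 = 3 + O²)
r = 156 (r = (3 + 6²)*4 = (3 + 36)*4 = 39*4 = 156)
t(R) = -R² (t(R) = R²*(-1) = -R²)
m(w, N) = 2 (m(w, N) = 2 - w²*0 = 2 + 0 = 2)
(-11*141)*m(r, -1) = -11*141*2 = -1551*2 = -3102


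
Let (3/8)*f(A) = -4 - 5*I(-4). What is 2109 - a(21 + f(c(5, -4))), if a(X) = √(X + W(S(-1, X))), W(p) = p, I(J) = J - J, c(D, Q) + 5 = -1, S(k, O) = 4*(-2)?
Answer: 2109 - √21/3 ≈ 2107.5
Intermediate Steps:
S(k, O) = -8
c(D, Q) = -6 (c(D, Q) = -5 - 1 = -6)
I(J) = 0
f(A) = -32/3 (f(A) = 8*(-4 - 5*0)/3 = 8*(-4 + 0)/3 = (8/3)*(-4) = -32/3)
a(X) = √(-8 + X) (a(X) = √(X - 8) = √(-8 + X))
2109 - a(21 + f(c(5, -4))) = 2109 - √(-8 + (21 - 32/3)) = 2109 - √(-8 + 31/3) = 2109 - √(7/3) = 2109 - √21/3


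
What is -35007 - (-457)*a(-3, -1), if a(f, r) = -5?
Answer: -37292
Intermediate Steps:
-35007 - (-457)*a(-3, -1) = -35007 - (-457)*(-5) = -35007 - 1*2285 = -35007 - 2285 = -37292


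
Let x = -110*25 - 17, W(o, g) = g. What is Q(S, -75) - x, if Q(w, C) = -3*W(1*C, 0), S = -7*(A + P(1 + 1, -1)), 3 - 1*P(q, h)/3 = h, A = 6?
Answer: 2767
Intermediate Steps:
P(q, h) = 9 - 3*h
S = -126 (S = -7*(6 + (9 - 3*(-1))) = -7*(6 + (9 + 3)) = -7*(6 + 12) = -7*18 = -126)
x = -2767 (x = -2750 - 17 = -2767)
Q(w, C) = 0 (Q(w, C) = -3*0 = 0)
Q(S, -75) - x = 0 - 1*(-2767) = 0 + 2767 = 2767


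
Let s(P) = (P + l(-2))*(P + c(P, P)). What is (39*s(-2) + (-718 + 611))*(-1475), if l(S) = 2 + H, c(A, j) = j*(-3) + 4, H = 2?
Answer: -762575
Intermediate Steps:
c(A, j) = 4 - 3*j (c(A, j) = -3*j + 4 = 4 - 3*j)
l(S) = 4 (l(S) = 2 + 2 = 4)
s(P) = (4 + P)*(4 - 2*P) (s(P) = (P + 4)*(P + (4 - 3*P)) = (4 + P)*(4 - 2*P))
(39*s(-2) + (-718 + 611))*(-1475) = (39*(16 - 4*(-2) - 2*(-2)²) + (-718 + 611))*(-1475) = (39*(16 + 8 - 2*4) - 107)*(-1475) = (39*(16 + 8 - 8) - 107)*(-1475) = (39*16 - 107)*(-1475) = (624 - 107)*(-1475) = 517*(-1475) = -762575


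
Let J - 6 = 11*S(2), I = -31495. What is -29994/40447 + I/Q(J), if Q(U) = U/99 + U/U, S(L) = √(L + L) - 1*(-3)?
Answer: -25223749455/1294304 ≈ -19488.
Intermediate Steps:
S(L) = 3 + √2*√L (S(L) = √(2*L) + 3 = √2*√L + 3 = 3 + √2*√L)
J = 61 (J = 6 + 11*(3 + √2*√2) = 6 + 11*(3 + 2) = 6 + 11*5 = 6 + 55 = 61)
Q(U) = 1 + U/99 (Q(U) = U*(1/99) + 1 = U/99 + 1 = 1 + U/99)
-29994/40447 + I/Q(J) = -29994/40447 - 31495/(1 + (1/99)*61) = -29994*1/40447 - 31495/(1 + 61/99) = -29994/40447 - 31495/160/99 = -29994/40447 - 31495*99/160 = -29994/40447 - 623601/32 = -25223749455/1294304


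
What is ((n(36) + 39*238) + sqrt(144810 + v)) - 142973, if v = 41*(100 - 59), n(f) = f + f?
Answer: -133619 + sqrt(146491) ≈ -1.3324e+5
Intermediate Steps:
n(f) = 2*f
v = 1681 (v = 41*41 = 1681)
((n(36) + 39*238) + sqrt(144810 + v)) - 142973 = ((2*36 + 39*238) + sqrt(144810 + 1681)) - 142973 = ((72 + 9282) + sqrt(146491)) - 142973 = (9354 + sqrt(146491)) - 142973 = -133619 + sqrt(146491)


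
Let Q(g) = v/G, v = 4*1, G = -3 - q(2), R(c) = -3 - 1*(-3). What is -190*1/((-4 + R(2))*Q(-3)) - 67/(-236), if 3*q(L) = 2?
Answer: -61253/1416 ≈ -43.258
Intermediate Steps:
q(L) = ⅔ (q(L) = (⅓)*2 = ⅔)
R(c) = 0 (R(c) = -3 + 3 = 0)
G = -11/3 (G = -3 - 1*⅔ = -3 - ⅔ = -11/3 ≈ -3.6667)
v = 4
Q(g) = -12/11 (Q(g) = 4/(-11/3) = 4*(-3/11) = -12/11)
-190*1/((-4 + R(2))*Q(-3)) - 67/(-236) = -190*(-11/(12*(-4 + 0))) - 67/(-236) = -190/((-12/11*(-4))) - 67*(-1/236) = -190/48/11 + 67/236 = -190*11/48 + 67/236 = -1045/24 + 67/236 = -61253/1416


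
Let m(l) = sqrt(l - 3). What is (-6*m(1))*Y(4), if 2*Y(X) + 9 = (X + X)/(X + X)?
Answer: 24*I*sqrt(2) ≈ 33.941*I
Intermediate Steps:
Y(X) = -4 (Y(X) = -9/2 + ((X + X)/(X + X))/2 = -9/2 + ((2*X)/((2*X)))/2 = -9/2 + ((2*X)*(1/(2*X)))/2 = -9/2 + (1/2)*1 = -9/2 + 1/2 = -4)
m(l) = sqrt(-3 + l)
(-6*m(1))*Y(4) = -6*sqrt(-3 + 1)*(-4) = -6*I*sqrt(2)*(-4) = 24*I*sqrt(2)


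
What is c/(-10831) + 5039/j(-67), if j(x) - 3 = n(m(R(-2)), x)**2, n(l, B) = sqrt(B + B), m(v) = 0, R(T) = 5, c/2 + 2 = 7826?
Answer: -56627297/1418861 ≈ -39.910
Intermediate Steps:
c = 15648 (c = -4 + 2*7826 = -4 + 15652 = 15648)
n(l, B) = sqrt(2)*sqrt(B) (n(l, B) = sqrt(2*B) = sqrt(2)*sqrt(B))
j(x) = 3 + 2*x (j(x) = 3 + (sqrt(2)*sqrt(x))**2 = 3 + 2*x)
c/(-10831) + 5039/j(-67) = 15648/(-10831) + 5039/(3 + 2*(-67)) = 15648*(-1/10831) + 5039/(3 - 134) = -15648/10831 + 5039/(-131) = -15648/10831 + 5039*(-1/131) = -15648/10831 - 5039/131 = -56627297/1418861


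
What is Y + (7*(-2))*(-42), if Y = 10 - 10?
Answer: 588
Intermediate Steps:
Y = 0
Y + (7*(-2))*(-42) = 0 + (7*(-2))*(-42) = 0 - 14*(-42) = 0 + 588 = 588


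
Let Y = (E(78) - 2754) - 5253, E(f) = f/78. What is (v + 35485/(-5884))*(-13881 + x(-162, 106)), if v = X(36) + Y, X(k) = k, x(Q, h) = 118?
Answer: 645910871295/5884 ≈ 1.0977e+8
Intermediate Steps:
E(f) = f/78 (E(f) = f*(1/78) = f/78)
Y = -8006 (Y = ((1/78)*78 - 2754) - 5253 = (1 - 2754) - 5253 = -2753 - 5253 = -8006)
v = -7970 (v = 36 - 8006 = -7970)
(v + 35485/(-5884))*(-13881 + x(-162, 106)) = (-7970 + 35485/(-5884))*(-13881 + 118) = (-7970 + 35485*(-1/5884))*(-13763) = (-7970 - 35485/5884)*(-13763) = -46930965/5884*(-13763) = 645910871295/5884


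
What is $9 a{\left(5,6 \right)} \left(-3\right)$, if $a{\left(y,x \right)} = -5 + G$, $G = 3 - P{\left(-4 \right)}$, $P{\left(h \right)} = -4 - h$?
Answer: $54$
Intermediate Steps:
$G = 3$ ($G = 3 - \left(-4 - -4\right) = 3 - \left(-4 + 4\right) = 3 - 0 = 3 + 0 = 3$)
$a{\left(y,x \right)} = -2$ ($a{\left(y,x \right)} = -5 + 3 = -2$)
$9 a{\left(5,6 \right)} \left(-3\right) = 9 \left(-2\right) \left(-3\right) = \left(-18\right) \left(-3\right) = 54$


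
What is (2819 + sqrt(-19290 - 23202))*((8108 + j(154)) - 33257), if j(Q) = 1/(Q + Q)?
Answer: -21835666729/308 - 7745891*I*sqrt(10623)/154 ≈ -7.0895e+7 - 5.1841e+6*I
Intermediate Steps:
j(Q) = 1/(2*Q)
(2819 + sqrt(-19290 - 23202))*((8108 + j(154)) - 33257) = (2819 + sqrt(-19290 - 23202))*((8108 + (1/2)/154) - 33257) = (2819 + sqrt(-42492))*((8108 + (1/2)*(1/154)) - 33257) = (2819 + 2*I*sqrt(10623))*((8108 + 1/308) - 33257) = (2819 + 2*I*sqrt(10623))*(2497265/308 - 33257) = (2819 + 2*I*sqrt(10623))*(-7745891/308) = -21835666729/308 - 7745891*I*sqrt(10623)/154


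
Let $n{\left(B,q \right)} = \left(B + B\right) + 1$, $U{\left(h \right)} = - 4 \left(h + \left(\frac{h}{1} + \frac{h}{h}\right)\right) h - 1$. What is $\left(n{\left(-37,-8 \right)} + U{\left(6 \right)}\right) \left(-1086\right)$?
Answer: $419196$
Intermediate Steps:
$U{\left(h \right)} = -1 - 4 h \left(1 + 2 h\right)$ ($U{\left(h \right)} = - 4 \left(h + \left(h 1 + 1\right)\right) h - 1 = - 4 \left(h + \left(h + 1\right)\right) h - 1 = - 4 \left(h + \left(1 + h\right)\right) h - 1 = - 4 \left(1 + 2 h\right) h - 1 = - 4 h \left(1 + 2 h\right) - 1 = -1 - 4 h \left(1 + 2 h\right)$)
$n{\left(B,q \right)} = 1 + 2 B$ ($n{\left(B,q \right)} = 2 B + 1 = 1 + 2 B$)
$\left(n{\left(-37,-8 \right)} + U{\left(6 \right)}\right) \left(-1086\right) = \left(\left(1 + 2 \left(-37\right)\right) - \left(25 + 288\right)\right) \left(-1086\right) = \left(\left(1 - 74\right) - 313\right) \left(-1086\right) = \left(-73 - 313\right) \left(-1086\right) = \left(-386\right) \left(-1086\right) = 419196$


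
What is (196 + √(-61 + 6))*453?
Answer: 88788 + 453*I*√55 ≈ 88788.0 + 3359.5*I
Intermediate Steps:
(196 + √(-61 + 6))*453 = (196 + √(-55))*453 = (196 + I*√55)*453 = 88788 + 453*I*√55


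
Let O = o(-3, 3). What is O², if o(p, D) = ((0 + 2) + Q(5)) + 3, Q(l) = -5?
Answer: 0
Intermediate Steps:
o(p, D) = 0 (o(p, D) = ((0 + 2) - 5) + 3 = (2 - 5) + 3 = -3 + 3 = 0)
O = 0
O² = 0² = 0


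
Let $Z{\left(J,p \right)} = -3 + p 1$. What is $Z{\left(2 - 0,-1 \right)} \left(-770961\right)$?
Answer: $3083844$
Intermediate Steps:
$Z{\left(J,p \right)} = -3 + p$
$Z{\left(2 - 0,-1 \right)} \left(-770961\right) = \left(-3 - 1\right) \left(-770961\right) = \left(-4\right) \left(-770961\right) = 3083844$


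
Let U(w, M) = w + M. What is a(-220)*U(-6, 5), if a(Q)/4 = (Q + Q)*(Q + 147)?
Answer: -128480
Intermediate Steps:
U(w, M) = M + w
a(Q) = 8*Q*(147 + Q) (a(Q) = 4*((Q + Q)*(Q + 147)) = 4*((2*Q)*(147 + Q)) = 4*(2*Q*(147 + Q)) = 8*Q*(147 + Q))
a(-220)*U(-6, 5) = (8*(-220)*(147 - 220))*(5 - 6) = (8*(-220)*(-73))*(-1) = 128480*(-1) = -128480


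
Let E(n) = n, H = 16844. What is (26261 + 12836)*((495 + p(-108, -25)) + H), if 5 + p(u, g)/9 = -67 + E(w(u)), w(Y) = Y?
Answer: 614565743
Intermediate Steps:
p(u, g) = -648 + 9*u (p(u, g) = -45 + 9*(-67 + u) = -45 + (-603 + 9*u) = -648 + 9*u)
(26261 + 12836)*((495 + p(-108, -25)) + H) = (26261 + 12836)*((495 + (-648 + 9*(-108))) + 16844) = 39097*((495 + (-648 - 972)) + 16844) = 39097*((495 - 1620) + 16844) = 39097*(-1125 + 16844) = 39097*15719 = 614565743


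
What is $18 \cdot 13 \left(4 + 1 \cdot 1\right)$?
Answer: $1170$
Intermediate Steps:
$18 \cdot 13 \left(4 + 1 \cdot 1\right) = 234 \left(4 + 1\right) = 234 \cdot 5 = 1170$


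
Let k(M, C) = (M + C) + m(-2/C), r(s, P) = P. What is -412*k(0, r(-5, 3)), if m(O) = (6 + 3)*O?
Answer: 1236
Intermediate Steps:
m(O) = 9*O
k(M, C) = C + M - 18/C (k(M, C) = (M + C) + 9*(-2/C) = (C + M) - 18/C = C + M - 18/C)
-412*k(0, r(-5, 3)) = -412*(3 + 0 - 18/3) = -412*(3 + 0 - 18*⅓) = -412*(3 + 0 - 6) = -412*(-3) = 1236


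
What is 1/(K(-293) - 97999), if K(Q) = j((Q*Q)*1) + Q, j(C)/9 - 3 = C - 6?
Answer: 1/674322 ≈ 1.4830e-6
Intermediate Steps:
j(C) = -27 + 9*C (j(C) = 27 + 9*(C - 6) = 27 + 9*(-6 + C) = 27 + (-54 + 9*C) = -27 + 9*C)
K(Q) = -27 + Q + 9*Q² (K(Q) = (-27 + 9*((Q*Q)*1)) + Q = (-27 + 9*(Q²*1)) + Q = (-27 + 9*Q²) + Q = -27 + Q + 9*Q²)
1/(K(-293) - 97999) = 1/((-27 - 293 + 9*(-293)²) - 97999) = 1/((-27 - 293 + 9*85849) - 97999) = 1/((-27 - 293 + 772641) - 97999) = 1/(772321 - 97999) = 1/674322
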